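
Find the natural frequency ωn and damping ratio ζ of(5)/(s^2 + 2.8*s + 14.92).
Underdamped: complex pole -1.4 + 3.6j. ωn = |pole| = 3.863, ζ = -Re(pole)/ωn = 0.3624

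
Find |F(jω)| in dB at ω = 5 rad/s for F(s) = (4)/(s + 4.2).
Substitute s = j*5: F(j5) = 0.393996 - 0.469043j.
|F(j5)| = sqrt(Re² + Im²) = 0.6126.
20*log₁₀(0.6126) = -4.26 dB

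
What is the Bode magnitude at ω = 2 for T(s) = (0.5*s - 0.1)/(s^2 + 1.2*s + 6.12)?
Substitute s = j*2: T(j2) = 0.213372 + 0.230145j.
|T(j2)| = sqrt(Re² + Im²) = 0.3138.
20*log₁₀(0.3138) = -10.07 dB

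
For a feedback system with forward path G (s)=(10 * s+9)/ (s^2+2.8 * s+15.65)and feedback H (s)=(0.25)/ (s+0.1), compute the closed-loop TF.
Closed-loop T = G/(1+GH).
Numerator: G_num * H_den = 10*s^2 + 10*s + 0.9.
Denominator: G_den * H_den + G_num * H_num = (s^3 + 2.9*s^2 + 15.93*s + 1.565) + (2.5*s + 2.25) = s^3 + 2.9*s^2 + 18.43*s + 3.815.
T(s) = (10*s^2 + 10*s + 0.9)/(s^3 + 2.9*s^2 + 18.43*s + 3.815)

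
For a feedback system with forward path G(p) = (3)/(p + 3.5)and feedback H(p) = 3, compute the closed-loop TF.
Closed-loop T = G/(1+GH).
Numerator: G_num * H_den = 3.
Denominator: G_den * H_den + G_num * H_num = (p + 3.5) + (9) = p + 12.5.
T(p) = (3)/(p + 12.5)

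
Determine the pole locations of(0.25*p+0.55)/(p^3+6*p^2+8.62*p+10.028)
Set denominator = 0: p^3 + 6*p^2 + 8.62*p + 10.028 = (p + 4.6)(p^2 + 1.4*p + 2.18) = 0 → Poles: -0.7 + 1.3j, -0.7 - 1.3j, -4.6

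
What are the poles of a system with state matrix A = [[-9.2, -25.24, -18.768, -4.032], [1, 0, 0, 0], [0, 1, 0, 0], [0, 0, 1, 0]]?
Eigenvalues solve det(λI - A) = 0.
Characteristic polynomial: λ^4 + 9.2*λ^3 + 25.24*λ^2 + 18.768*λ + 4.032 = 0.
Factor: (λ + 4.2)(λ + 0.6)(λ + 0.4)(λ + 4) = 0.
Roots: -0.4, -0.6, -4, -4.2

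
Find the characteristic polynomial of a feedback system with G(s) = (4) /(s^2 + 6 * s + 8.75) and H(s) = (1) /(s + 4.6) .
Characteristic poly = G_den * H_den + G_num * H_num = (s^3 + 10.6*s^2 + 36.35*s + 40.25) + (4) = s^3 + 10.6*s^2 + 36.35*s + 44.25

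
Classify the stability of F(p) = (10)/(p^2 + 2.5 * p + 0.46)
Denominator: p^2 + 2.5*p + 0.46 = (p + 0.2)(p + 2.3). Poles: -0.2, -2.3. Stable (all poles in LHP)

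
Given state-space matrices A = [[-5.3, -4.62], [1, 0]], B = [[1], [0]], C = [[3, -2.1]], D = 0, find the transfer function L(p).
L(p) = C(pI - A)⁻¹B + D.
Characteristic polynomial det(pI - A) = p^2 + 5.3*p + 4.62.
Numerator from C·adj(pI-A)·B + D·det(pI-A) = 3*p - 2.1.
L(p) = (3*p - 2.1)/(p^2 + 5.3*p + 4.62)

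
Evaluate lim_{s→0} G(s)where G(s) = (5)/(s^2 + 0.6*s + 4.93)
DC gain = G(0) = num(0)/den(0) = 5/4.93 = 1.014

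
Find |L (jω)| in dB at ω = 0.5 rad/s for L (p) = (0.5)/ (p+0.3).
Substitute p = j*0.5: L(j0.5) = 0.441176 - 0.735294j.
|L(j0.5)| = sqrt(Re² + Im²) = 0.8575.
20*log₁₀(0.8575) = -1.34 dB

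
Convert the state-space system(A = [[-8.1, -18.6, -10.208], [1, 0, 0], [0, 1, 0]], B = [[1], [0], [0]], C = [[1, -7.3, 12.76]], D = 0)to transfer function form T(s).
T(s) = C(sI - A)⁻¹B + D.
Characteristic polynomial det(sI - A) = s^3 + 8.1*s^2 + 18.6*s + 10.208.
Numerator from C·adj(sI-A)·B + D·det(sI-A) = s^2 - 7.3*s + 12.76.
T(s) = (s^2 - 7.3*s + 12.76)/(s^3 + 8.1*s^2 + 18.6*s + 10.208)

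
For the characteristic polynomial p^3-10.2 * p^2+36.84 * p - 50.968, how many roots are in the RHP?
p^3 - 10.2*p^2 + 36.84*p - 50.968 = (p - 4.6)(p^2 - 5.6*p + 11.08). Poles: 2.8 + 1.8j, 2.8 - 1.8j, 4.6. RHP poles (Re>0): 3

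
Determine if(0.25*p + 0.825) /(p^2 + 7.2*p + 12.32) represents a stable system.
Denominator: p^2 + 7.2*p + 12.32 = (p + 2.8)(p + 4.4). Poles: -2.8, -4.4. All Re(p)<0: Yes (stable)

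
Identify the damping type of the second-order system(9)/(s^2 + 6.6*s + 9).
Standard form: ωn²/(s²+2ζωn·s+ωn²) gives ωn=3, ζ=1.1.
Overdamped (ζ = 1.1 > 1)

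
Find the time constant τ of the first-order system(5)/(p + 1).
First-order system: τ = -1/pole. Pole = -1. τ = -1/(-1) = 1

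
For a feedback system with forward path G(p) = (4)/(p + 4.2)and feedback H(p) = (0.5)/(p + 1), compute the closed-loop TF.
Closed-loop T = G/(1+GH).
Numerator: G_num * H_den = 4*p + 4.
Denominator: G_den * H_den + G_num * H_num = (p^2 + 5.2*p + 4.2) + (2) = p^2 + 5.2*p + 6.2.
T(p) = (4*p + 4)/(p^2 + 5.2*p + 6.2)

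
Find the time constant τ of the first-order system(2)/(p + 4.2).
First-order system: τ = -1/pole. Pole = -4.2. τ = -1/(-4.2) = 0.2381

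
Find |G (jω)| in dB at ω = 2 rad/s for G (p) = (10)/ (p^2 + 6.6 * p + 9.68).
Substitute p = j*2: G(j2) = 0.275057 - 0.639218j.
|G(j2)| = sqrt(Re² + Im²) = 0.6959.
20*log₁₀(0.6959) = -3.15 dB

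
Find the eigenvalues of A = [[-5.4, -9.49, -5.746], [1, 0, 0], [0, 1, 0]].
Eigenvalues solve det(λI - A) = 0.
Characteristic polynomial: λ^3 + 5.4*λ^2 + 9.49*λ + 5.746 = 0.
Factor: (λ + 2.6)(λ^2 + 2.8*λ + 2.21) = 0.
Roots: -1.4 + 0.5j, -1.4 - 0.5j, -2.6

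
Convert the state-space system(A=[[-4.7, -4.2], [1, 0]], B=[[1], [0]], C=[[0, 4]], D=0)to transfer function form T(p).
T(p) = C(pI - A)⁻¹B + D.
Characteristic polynomial det(pI - A) = p^2 + 4.7*p + 4.2.
Numerator from C·adj(pI-A)·B + D·det(pI-A) = 4.
T(p) = (4)/(p^2 + 4.7*p + 4.2)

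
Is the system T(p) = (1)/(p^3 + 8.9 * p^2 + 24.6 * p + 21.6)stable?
Denominator: p^3 + 8.9*p^2 + 24.6*p + 21.6 = (p + 2)(p + 4.5)(p + 2.4). Poles: -2, -2.4, -4.5. All Re(p)<0: Yes (stable)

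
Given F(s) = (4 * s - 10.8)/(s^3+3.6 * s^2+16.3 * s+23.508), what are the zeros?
Set numerator = 0: 4*s - 10.8 = 0 → Zeros: 2.7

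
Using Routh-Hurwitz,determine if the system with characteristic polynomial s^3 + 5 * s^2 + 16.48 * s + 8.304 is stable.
Routh array:
s^3: [1, 16.48]; s^2: [5, 8.304]; s^1: [14.8192]; s^0: [8.304]
First column: [1, 5, 14.8192, 8.304]. Sign changes = 0.
Yes, stable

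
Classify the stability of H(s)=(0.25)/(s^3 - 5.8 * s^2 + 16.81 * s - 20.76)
Denominator: s^3 - 5.8*s^2 + 16.81*s - 20.76 = (s - 2.4)(s^2 - 3.4*s + 8.65). Poles: 1.7 + 2.4j, 1.7 - 2.4j, 2.4. Unstable (3 pole(s) in RHP)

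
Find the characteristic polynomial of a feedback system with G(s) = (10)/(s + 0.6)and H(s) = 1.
Characteristic poly = G_den * H_den + G_num * H_num = (s + 0.6) + (10) = s + 10.6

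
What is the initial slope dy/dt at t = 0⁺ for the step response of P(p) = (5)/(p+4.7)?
IVT: y'(0⁺) = lim_{p→∞} p²·Y(p) = lim_{p→∞} p·P(p).
deg(num) = 0, deg(den) = 1, relative degree = 1, so p·P(p) → (leading num)/(leading den) = 5/1 = 5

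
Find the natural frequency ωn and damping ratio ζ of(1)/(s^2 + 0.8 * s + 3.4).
Underdamped: complex pole -0.4 + 1.8j. ωn = |pole| = 1.844, ζ = -Re(pole)/ωn = 0.2169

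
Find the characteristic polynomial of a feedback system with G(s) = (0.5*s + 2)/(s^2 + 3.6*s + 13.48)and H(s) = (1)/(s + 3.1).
Characteristic poly = G_den * H_den + G_num * H_num = (s^3 + 6.7*s^2 + 24.64*s + 41.788) + (0.5*s + 2) = s^3 + 6.7*s^2 + 25.14*s + 43.788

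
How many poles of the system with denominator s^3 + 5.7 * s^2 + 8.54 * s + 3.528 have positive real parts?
s^3 + 5.7*s^2 + 8.54*s + 3.528 = (s + 0.7)(s + 3.6)(s + 1.4). Poles: -0.7, -1.4, -3.6. RHP poles (Re>0): 0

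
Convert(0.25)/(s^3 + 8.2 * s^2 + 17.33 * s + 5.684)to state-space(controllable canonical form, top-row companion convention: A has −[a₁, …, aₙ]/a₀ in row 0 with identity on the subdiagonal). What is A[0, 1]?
Reachable canonical form for den = s^3 + 8.2*s^2 + 17.33*s + 5.684: top row of A = -[a₁,a₂,...,aₙ]/a₀, ones on the subdiagonal, zeros elsewhere.
A = [[-8.2, -17.33, -5.684], [1, 0, 0], [0, 1, 0]].
A[0,1] = -17.33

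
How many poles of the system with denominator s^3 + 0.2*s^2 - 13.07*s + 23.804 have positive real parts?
s^3 + 0.2*s^2 - 13.07*s + 23.804 = (s + 4.4)(s^2 - 4.2*s + 5.41). Poles: -4.4, 2.1 + 1j, 2.1 - 1j. RHP poles (Re>0): 2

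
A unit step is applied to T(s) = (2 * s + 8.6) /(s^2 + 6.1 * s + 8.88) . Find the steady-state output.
FVT: lim_{t→∞} y(t) = lim_{s→0} s*Y(s) where Y(s) = T(s)/s.
= lim_{s→0} T(s) = T(0) = num(0)/den(0) = 8.6/8.88 = 0.9685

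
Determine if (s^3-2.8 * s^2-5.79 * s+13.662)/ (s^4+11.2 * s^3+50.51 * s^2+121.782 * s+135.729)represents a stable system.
Denominator: s^4 + 11.2*s^3 + 50.51*s^2 + 121.782*s + 135.729 = (s + 4.5)(s + 3.3)(s^2 + 3.4*s + 9.14). Poles: -1.7 + 2.5j, -1.7 - 2.5j, -3.3, -4.5. All Re(p)<0: Yes (stable)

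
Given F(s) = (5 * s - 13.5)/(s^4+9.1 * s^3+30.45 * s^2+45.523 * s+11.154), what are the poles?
Set denominator = 0: s^4 + 9.1*s^3 + 30.45*s^2 + 45.523*s + 11.154 = (s + 0.3)(s + 4.4)(s^2 + 4.4*s + 8.45) = 0 → Poles: -0.3, -2.2 + 1.9j, -2.2 - 1.9j, -4.4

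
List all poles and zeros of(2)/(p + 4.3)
Set denominator = 0: p + 4.3 = 0 → Poles: -4.3
Numerator is a nonzero constant (2) → Zeros: none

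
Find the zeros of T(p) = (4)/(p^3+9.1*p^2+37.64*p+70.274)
Numerator is a nonzero constant (4) → Zeros: none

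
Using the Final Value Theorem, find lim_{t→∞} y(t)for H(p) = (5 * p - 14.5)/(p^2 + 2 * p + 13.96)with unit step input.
FVT: lim_{t→∞} y(t) = lim_{p→0} p*Y(p) where Y(p) = H(p)/p.
= lim_{p→0} H(p) = H(0) = num(0)/den(0) = -14.5/13.96 = -1.039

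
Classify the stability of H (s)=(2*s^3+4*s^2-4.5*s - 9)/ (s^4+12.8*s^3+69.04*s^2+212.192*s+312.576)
Denominator: s^4 + 12.8*s^3 + 69.04*s^2 + 212.192*s + 312.576 = (s + 4.4)(s + 4.8)(s^2 + 3.6*s + 14.8). Poles: -1.8 + 3.4j, -1.8 - 3.4j, -4.4, -4.8. Stable (all poles in LHP)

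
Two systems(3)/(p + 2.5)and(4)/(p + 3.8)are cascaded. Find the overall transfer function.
Series: H = H₁ · H₂ = (n₁·n₂)/(d₁·d₂).
Num: n₁·n₂ = 12. Den: d₁·d₂ = p^2 + 6.3*p + 9.5.
H(p) = (12)/(p^2 + 6.3*p + 9.5)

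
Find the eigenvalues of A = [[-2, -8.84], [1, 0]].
Eigenvalues solve det(λI - A) = 0.
Characteristic polynomial: λ^2 + 2*λ + 8.84 = 0.
Roots: -1 + 2.8j, -1 - 2.8j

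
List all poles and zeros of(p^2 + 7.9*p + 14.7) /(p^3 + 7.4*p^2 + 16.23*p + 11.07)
Set denominator = 0: p^3 + 7.4*p^2 + 16.23*p + 11.07 = (p + 1.8)(p + 1.5)(p + 4.1) = 0 → Poles: -1.5, -1.8, -4.1
Set numerator = 0: p^2 + 7.9*p + 14.7 = (p + 4.9)(p + 3) = 0 → Zeros: -3, -4.9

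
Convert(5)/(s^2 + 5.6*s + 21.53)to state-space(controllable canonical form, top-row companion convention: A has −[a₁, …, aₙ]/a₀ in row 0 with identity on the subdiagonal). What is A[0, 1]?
Reachable canonical form for den = s^2 + 5.6*s + 21.53: top row of A = -[a₁,a₂,...,aₙ]/a₀, ones on the subdiagonal, zeros elsewhere.
A = [[-5.6, -21.53], [1, 0]].
A[0,1] = -21.53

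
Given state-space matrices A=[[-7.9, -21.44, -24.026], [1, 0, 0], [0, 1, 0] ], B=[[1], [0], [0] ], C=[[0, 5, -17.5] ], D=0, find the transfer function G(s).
G(s) = C(sI - A)⁻¹B + D.
Characteristic polynomial det(sI - A) = s^3 + 7.9*s^2 + 21.44*s + 24.026.
Numerator from C·adj(sI-A)·B + D·det(sI-A) = 5*s - 17.5.
G(s) = (5*s - 17.5)/(s^3 + 7.9*s^2 + 21.44*s + 24.026)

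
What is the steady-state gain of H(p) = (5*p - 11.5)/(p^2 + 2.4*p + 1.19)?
DC gain = H(0) = num(0)/den(0) = -11.5/1.19 = -9.664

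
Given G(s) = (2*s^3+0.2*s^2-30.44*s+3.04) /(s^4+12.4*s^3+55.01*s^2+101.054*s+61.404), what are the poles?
Set denominator = 0: s^4 + 12.4*s^3 + 55.01*s^2 + 101.054*s + 61.404 = (s + 1.2)(s + 4.3)(s + 3.5)(s + 3.4) = 0 → Poles: -1.2, -3.4, -3.5, -4.3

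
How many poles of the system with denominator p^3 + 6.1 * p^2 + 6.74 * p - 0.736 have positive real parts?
p^3 + 6.1*p^2 + 6.74*p - 0.736 = (p - 0.1)(p + 4.6)(p + 1.6). Poles: -1.6, -4.6, 0.1. RHP poles (Re>0): 1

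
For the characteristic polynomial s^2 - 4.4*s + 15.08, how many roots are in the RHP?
Poles: 2.2 + 3.2j, 2.2 - 3.2j. RHP poles (Re>0): 2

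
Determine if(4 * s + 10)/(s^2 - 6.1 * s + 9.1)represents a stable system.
Denominator: s^2 - 6.1*s + 9.1 = (s - 3.5)(s - 2.6). Poles: 2.6, 3.5. All Re(p)<0: No (unstable)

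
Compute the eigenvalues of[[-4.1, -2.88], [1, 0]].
Eigenvalues solve det(λI - A) = 0.
Characteristic polynomial: λ^2 + 4.1*λ + 2.88 = 0.
Factor: (λ + 3.2)(λ + 0.9) = 0.
Roots: -0.9, -3.2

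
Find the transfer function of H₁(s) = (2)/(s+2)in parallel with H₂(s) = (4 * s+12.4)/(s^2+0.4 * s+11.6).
Parallel: H = H₁ + H₂ = (n₁·d₂ + n₂·d₁)/(d₁·d₂).
n₁·d₂ = 2*s^2 + 0.8*s + 23.2. n₂·d₁ = 4*s^2 + 20.4*s + 24.8. Sum = 6*s^2 + 21.2*s + 48. d₁·d₂ = s^3 + 2.4*s^2 + 12.4*s + 23.2.
H(s) = (6*s^2 + 21.2*s + 48)/(s^3 + 2.4*s^2 + 12.4*s + 23.2)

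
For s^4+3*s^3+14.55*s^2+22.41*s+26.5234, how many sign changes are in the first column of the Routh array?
Routh array:
s^4: [1, 14.55, 26.5234]; s^3: [3, 22.41]; s^2: [7.08, 26.5234]; s^1: [11.1713]; s^0: [26.5234]
First column: [1, 3, 7.08, 11.1713, 26.5234]. Sign changes = 0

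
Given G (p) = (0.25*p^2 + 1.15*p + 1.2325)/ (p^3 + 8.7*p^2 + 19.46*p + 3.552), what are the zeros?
Set numerator = 0: 0.25*p^2 + 1.15*p + 1.2325 = 0.25*(p + 1.7)(p + 2.9) = 0 → Zeros: -1.7, -2.9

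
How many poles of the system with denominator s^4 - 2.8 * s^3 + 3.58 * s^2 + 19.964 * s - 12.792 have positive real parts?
s^4 - 2.8*s^3 + 3.58*s^2 + 19.964*s - 12.792 = (s - 0.6)(s + 2)(s^2 - 4.2*s + 10.66). Poles: -2, 0.6, 2.1 + 2.5j, 2.1 - 2.5j. RHP poles (Re>0): 3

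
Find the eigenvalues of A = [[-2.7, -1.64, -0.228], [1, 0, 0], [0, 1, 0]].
Eigenvalues solve det(λI - A) = 0.
Characteristic polynomial: λ^3 + 2.7*λ^2 + 1.64*λ + 0.228 = 0.
Factor: (λ + 0.6)(λ + 1.9)(λ + 0.2) = 0.
Roots: -0.2, -0.6, -1.9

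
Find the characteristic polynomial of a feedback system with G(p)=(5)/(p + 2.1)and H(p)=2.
Characteristic poly = G_den * H_den + G_num * H_num = (p + 2.1) + (10) = p + 12.1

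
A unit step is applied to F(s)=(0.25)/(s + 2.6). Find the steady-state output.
FVT: lim_{t→∞} y(t) = lim_{s→0} s*Y(s) where Y(s) = F(s)/s.
= lim_{s→0} F(s) = F(0) = num(0)/den(0) = 0.25/2.6 = 0.09615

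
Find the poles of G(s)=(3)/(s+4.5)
Set denominator = 0: s + 4.5 = 0 → Poles: -4.5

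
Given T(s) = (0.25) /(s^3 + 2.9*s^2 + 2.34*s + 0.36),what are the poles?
Set denominator = 0: s^3 + 2.9*s^2 + 2.34*s + 0.36 = (s + 1.2)(s + 0.2)(s + 1.5) = 0 → Poles: -0.2, -1.2, -1.5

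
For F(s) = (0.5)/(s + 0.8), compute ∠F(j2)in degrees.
Substitute s = j*2: F(j2) = 0.0862069 - 0.215517j.
∠F(j2) = atan2(Im, Re) = atan2(-0.215517, 0.0862069) = -68.20°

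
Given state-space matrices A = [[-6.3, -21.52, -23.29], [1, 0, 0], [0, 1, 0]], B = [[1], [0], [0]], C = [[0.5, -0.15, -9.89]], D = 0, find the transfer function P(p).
P(p) = C(pI - A)⁻¹B + D.
Characteristic polynomial det(pI - A) = p^3 + 6.3*p^2 + 21.52*p + 23.29.
Numerator from C·adj(pI-A)·B + D·det(pI-A) = 0.5*p^2 - 0.15*p - 9.89.
P(p) = (0.5*p^2 - 0.15*p - 9.89)/(p^3 + 6.3*p^2 + 21.52*p + 23.29)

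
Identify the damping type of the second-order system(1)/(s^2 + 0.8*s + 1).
Standard form: ωn²/(s²+2ζωn·s+ωn²) gives ωn=1, ζ=0.4.
Underdamped (ζ = 0.4 < 1)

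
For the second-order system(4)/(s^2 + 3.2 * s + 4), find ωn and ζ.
Standard form: ωn²/(s²+2ζωn·s+ωn²).
const=4=ωn² → ωn=2, s coeff=3.2=2ζωn → ζ=0.8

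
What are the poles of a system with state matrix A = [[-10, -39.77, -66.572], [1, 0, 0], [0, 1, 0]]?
Eigenvalues solve det(λI - A) = 0.
Characteristic polynomial: λ^3 + 10*λ^2 + 39.77*λ + 66.572 = 0.
Factor: (λ + 4.4)(λ^2 + 5.6*λ + 15.13) = 0.
Roots: -2.8 + 2.7j, -2.8 - 2.7j, -4.4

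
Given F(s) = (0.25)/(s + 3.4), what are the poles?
Set denominator = 0: s + 3.4 = 0 → Poles: -3.4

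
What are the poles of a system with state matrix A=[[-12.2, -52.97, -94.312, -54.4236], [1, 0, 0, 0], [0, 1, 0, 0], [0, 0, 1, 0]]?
Eigenvalues solve det(λI - A) = 0.
Characteristic polynomial: λ^4 + 12.2*λ^3 + 52.97*λ^2 + 94.312*λ + 54.4236 = 0.
Factor: (λ + 3.1)(λ + 1.1)(λ + 3.8)(λ + 4.2) = 0.
Roots: -1.1, -3.1, -3.8, -4.2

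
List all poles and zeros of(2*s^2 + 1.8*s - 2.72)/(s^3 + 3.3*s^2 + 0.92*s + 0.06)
Set denominator = 0: s^3 + 3.3*s^2 + 0.92*s + 0.06 = (s + 0.1)(s + 0.2)(s + 3) = 0 → Poles: -0.1, -0.2, -3
Set numerator = 0: 2*s^2 + 1.8*s - 2.72 = 2*(s - 0.8)(s + 1.7) = 0 → Zeros: -1.7, 0.8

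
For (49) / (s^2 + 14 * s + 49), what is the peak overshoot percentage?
Standard form: ωn²/(s²+2ζωn·s+ωn²) → ωn = 7, ζ = 1.
ζ ≥ 1, so the response is non-oscillatory: peak overshoot = 0%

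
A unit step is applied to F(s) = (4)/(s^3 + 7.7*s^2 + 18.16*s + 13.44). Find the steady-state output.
FVT: lim_{t→∞} y(t) = lim_{s→0} s*Y(s) where Y(s) = F(s)/s.
= lim_{s→0} F(s) = F(0) = num(0)/den(0) = 4/13.44 = 0.2976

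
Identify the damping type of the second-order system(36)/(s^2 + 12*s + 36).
Standard form: ωn²/(s²+2ζωn·s+ωn²) gives ωn=6, ζ=1.
Critically damped (ζ = 1)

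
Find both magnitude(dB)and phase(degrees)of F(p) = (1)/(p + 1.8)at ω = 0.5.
Substitute p = j*0.5: F(j0.5) = 0.515759 - 0.143266j.
|F| = 20*log₁₀(sqrt(Re²+Im²)) = -5.43 dB.
∠F = atan2(Im, Re) = -15.52°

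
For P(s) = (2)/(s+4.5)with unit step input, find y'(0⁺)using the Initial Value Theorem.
IVT: y'(0⁺) = lim_{s→∞} s²·Y(s) = lim_{s→∞} s·P(s).
deg(num) = 0, deg(den) = 1, relative degree = 1, so s·P(s) → (leading num)/(leading den) = 2/1 = 2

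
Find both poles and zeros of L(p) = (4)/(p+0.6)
Set denominator = 0: p + 0.6 = 0 → Poles: -0.6
Numerator is a nonzero constant (4) → Zeros: none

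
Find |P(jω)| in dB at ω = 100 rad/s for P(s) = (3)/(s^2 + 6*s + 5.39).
Substitute s = j*100: P(j100) = -0.000299084 - 1.79547e-05j.
|P(j100)| = sqrt(Re² + Im²) = 0.0002996.
20*log₁₀(0.0002996) = -70.47 dB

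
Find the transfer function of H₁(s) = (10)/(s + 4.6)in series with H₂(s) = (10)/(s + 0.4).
Series: H = H₁ · H₂ = (n₁·n₂)/(d₁·d₂).
Num: n₁·n₂ = 100. Den: d₁·d₂ = s^2 + 5*s + 1.84.
H(s) = (100)/(s^2 + 5*s + 1.84)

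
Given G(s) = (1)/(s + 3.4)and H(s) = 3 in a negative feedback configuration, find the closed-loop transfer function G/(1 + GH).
Closed-loop T = G/(1+GH).
Numerator: G_num * H_den = 1.
Denominator: G_den * H_den + G_num * H_num = (s + 3.4) + (3) = s + 6.4.
T(s) = (1)/(s + 6.4)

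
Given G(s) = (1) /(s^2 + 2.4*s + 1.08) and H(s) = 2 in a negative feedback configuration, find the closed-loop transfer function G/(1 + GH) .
Closed-loop T = G/(1+GH).
Numerator: G_num * H_den = 1.
Denominator: G_den * H_den + G_num * H_num = (s^2 + 2.4*s + 1.08) + (2) = s^2 + 2.4*s + 3.08.
T(s) = (1)/(s^2 + 2.4*s + 3.08)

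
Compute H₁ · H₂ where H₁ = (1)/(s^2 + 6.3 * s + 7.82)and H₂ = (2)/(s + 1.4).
Series: H = H₁ · H₂ = (n₁·n₂)/(d₁·d₂).
Num: n₁·n₂ = 2. Den: d₁·d₂ = s^3 + 7.7*s^2 + 16.64*s + 10.948.
H(s) = (2)/(s^3 + 7.7*s^2 + 16.64*s + 10.948)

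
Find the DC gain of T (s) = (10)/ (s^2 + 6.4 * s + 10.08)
DC gain = T(0) = num(0)/den(0) = 10/10.08 = 0.9921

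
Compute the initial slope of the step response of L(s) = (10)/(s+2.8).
IVT: y'(0⁺) = lim_{s→∞} s²·Y(s) = lim_{s→∞} s·L(s).
deg(num) = 0, deg(den) = 1, relative degree = 1, so s·L(s) → (leading num)/(leading den) = 10/1 = 10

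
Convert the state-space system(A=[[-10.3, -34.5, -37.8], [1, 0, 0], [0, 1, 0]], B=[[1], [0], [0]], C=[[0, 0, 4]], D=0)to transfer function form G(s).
G(s) = C(sI - A)⁻¹B + D.
Characteristic polynomial det(sI - A) = s^3 + 10.3*s^2 + 34.5*s + 37.8.
Numerator from C·adj(sI-A)·B + D·det(sI-A) = 4.
G(s) = (4)/(s^3 + 10.3*s^2 + 34.5*s + 37.8)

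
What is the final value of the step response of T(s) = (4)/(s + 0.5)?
FVT: lim_{t→∞} y(t) = lim_{s→0} s*Y(s) where Y(s) = T(s)/s.
= lim_{s→0} T(s) = T(0) = num(0)/den(0) = 4/0.5 = 8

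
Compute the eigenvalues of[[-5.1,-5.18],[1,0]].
Eigenvalues solve det(λI - A) = 0.
Characteristic polynomial: λ^2 + 5.1*λ + 5.18 = 0.
Factor: (λ + 1.4)(λ + 3.7) = 0.
Roots: -1.4, -3.7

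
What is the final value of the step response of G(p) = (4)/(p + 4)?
FVT: lim_{t→∞} y(t) = lim_{p→0} p*Y(p) where Y(p) = G(p)/p.
= lim_{p→0} G(p) = G(0) = num(0)/den(0) = 4/4 = 1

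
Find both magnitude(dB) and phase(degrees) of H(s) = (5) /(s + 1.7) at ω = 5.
Substitute s = j*5: H(j5) = 0.304769 - 0.896379j.
|H| = 20*log₁₀(sqrt(Re²+Im²)) = -0.48 dB.
∠H = atan2(Im, Re) = -71.22°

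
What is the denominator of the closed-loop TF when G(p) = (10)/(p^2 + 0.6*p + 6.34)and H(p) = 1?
Characteristic poly = G_den * H_den + G_num * H_num = (p^2 + 0.6*p + 6.34) + (10) = p^2 + 0.6*p + 16.34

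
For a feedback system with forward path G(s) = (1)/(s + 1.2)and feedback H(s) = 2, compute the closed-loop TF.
Closed-loop T = G/(1+GH).
Numerator: G_num * H_den = 1.
Denominator: G_den * H_den + G_num * H_num = (s + 1.2) + (2) = s + 3.2.
T(s) = (1)/(s + 3.2)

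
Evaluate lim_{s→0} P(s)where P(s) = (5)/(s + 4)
DC gain = P(0) = num(0)/den(0) = 5/4 = 1.25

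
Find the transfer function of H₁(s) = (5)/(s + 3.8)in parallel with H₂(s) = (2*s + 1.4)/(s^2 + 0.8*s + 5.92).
Parallel: H = H₁ + H₂ = (n₁·d₂ + n₂·d₁)/(d₁·d₂).
n₁·d₂ = 5*s^2 + 4*s + 29.6. n₂·d₁ = 2*s^2 + 9*s + 5.32. Sum = 7*s^2 + 13*s + 34.92. d₁·d₂ = s^3 + 4.6*s^2 + 8.96*s + 22.496.
H(s) = (7*s^2 + 13*s + 34.92)/(s^3 + 4.6*s^2 + 8.96*s + 22.496)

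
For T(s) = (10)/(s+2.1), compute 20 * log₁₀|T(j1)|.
Substitute s = j*1: T(j1) = 3.8817 - 1.84843j.
|T(j1)| = sqrt(Re² + Im²) = 4.299.
20*log₁₀(4.299) = 12.67 dB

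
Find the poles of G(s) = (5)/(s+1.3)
Set denominator = 0: s + 1.3 = 0 → Poles: -1.3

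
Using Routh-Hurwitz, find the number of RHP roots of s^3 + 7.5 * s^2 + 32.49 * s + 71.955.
Routh array:
s^3: [1, 32.49]; s^2: [7.5, 71.955]; s^1: [22.896]; s^0: [71.955]
First column: [1, 7.5, 22.896, 71.955]. Sign changes = RHP roots = 0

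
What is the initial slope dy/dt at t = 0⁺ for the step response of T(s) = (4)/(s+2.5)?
IVT: y'(0⁺) = lim_{s→∞} s²·Y(s) = lim_{s→∞} s·T(s).
deg(num) = 0, deg(den) = 1, relative degree = 1, so s·T(s) → (leading num)/(leading den) = 4/1 = 4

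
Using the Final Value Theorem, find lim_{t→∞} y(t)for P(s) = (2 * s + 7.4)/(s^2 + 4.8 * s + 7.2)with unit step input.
FVT: lim_{t→∞} y(t) = lim_{s→0} s*Y(s) where Y(s) = P(s)/s.
= lim_{s→0} P(s) = P(0) = num(0)/den(0) = 7.4/7.2 = 1.028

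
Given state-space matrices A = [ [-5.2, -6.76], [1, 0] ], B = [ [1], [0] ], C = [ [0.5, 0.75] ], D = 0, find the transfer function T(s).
T(s) = C(sI - A)⁻¹B + D.
Characteristic polynomial det(sI - A) = s^2 + 5.2*s + 6.76.
Numerator from C·adj(sI-A)·B + D·det(sI-A) = 0.5*s + 0.75.
T(s) = (0.5*s + 0.75)/(s^2 + 5.2*s + 6.76)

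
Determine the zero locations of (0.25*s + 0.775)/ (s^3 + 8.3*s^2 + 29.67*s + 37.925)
Set numerator = 0: 0.25*s + 0.775 = 0 → Zeros: -3.1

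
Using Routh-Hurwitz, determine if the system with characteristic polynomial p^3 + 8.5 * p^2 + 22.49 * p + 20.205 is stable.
Routh array:
p^3: [1, 22.49]; p^2: [8.5, 20.205]; p^1: [20.1129]; p^0: [20.205]
First column: [1, 8.5, 20.1129, 20.205]. Sign changes = 0.
Yes, stable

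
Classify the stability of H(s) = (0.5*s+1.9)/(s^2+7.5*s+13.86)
Denominator: s^2 + 7.5*s + 13.86 = (s + 4.2)(s + 3.3). Poles: -3.3, -4.2. Stable (all poles in LHP)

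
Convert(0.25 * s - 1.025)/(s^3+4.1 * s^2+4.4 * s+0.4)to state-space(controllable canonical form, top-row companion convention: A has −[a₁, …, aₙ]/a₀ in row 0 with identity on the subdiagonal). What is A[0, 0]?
Reachable canonical form for den = s^3 + 4.1*s^2 + 4.4*s + 0.4: top row of A = -[a₁,a₂,...,aₙ]/a₀, ones on the subdiagonal, zeros elsewhere.
A = [[-4.1, -4.4, -0.4], [1, 0, 0], [0, 1, 0]].
A[0,0] = -4.1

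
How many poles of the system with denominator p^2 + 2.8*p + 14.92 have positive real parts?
Poles: -1.4 + 3.6j, -1.4 - 3.6j. RHP poles (Re>0): 0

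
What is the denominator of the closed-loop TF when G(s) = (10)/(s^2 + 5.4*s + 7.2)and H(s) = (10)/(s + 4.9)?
Characteristic poly = G_den * H_den + G_num * H_num = (s^3 + 10.3*s^2 + 33.66*s + 35.28) + (100) = s^3 + 10.3*s^2 + 33.66*s + 135.28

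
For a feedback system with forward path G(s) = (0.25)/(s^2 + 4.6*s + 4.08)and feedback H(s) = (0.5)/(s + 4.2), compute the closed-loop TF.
Closed-loop T = G/(1+GH).
Numerator: G_num * H_den = 0.25*s + 1.05.
Denominator: G_den * H_den + G_num * H_num = (s^3 + 8.8*s^2 + 23.4*s + 17.136) + (0.125) = s^3 + 8.8*s^2 + 23.4*s + 17.261.
T(s) = (0.25*s + 1.05)/(s^3 + 8.8*s^2 + 23.4*s + 17.261)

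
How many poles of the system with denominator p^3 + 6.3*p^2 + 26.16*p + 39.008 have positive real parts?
p^3 + 6.3*p^2 + 26.16*p + 39.008 = (p + 2.3)(p^2 + 4*p + 16.96). Poles: -2 + 3.6j, -2 - 3.6j, -2.3. RHP poles (Re>0): 0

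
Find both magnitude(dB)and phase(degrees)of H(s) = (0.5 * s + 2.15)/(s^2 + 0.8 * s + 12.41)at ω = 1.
Substitute s = j*1: H(j1) = 0.190567 + 0.0304598j.
|H| = 20*log₁₀(sqrt(Re²+Im²)) = -14.29 dB.
∠H = atan2(Im, Re) = 9.08°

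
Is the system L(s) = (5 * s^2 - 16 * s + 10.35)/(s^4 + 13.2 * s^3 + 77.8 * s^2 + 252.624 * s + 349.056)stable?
Denominator: s^4 + 13.2*s^3 + 77.8*s^2 + 252.624*s + 349.056 = (s + 3.6)(s + 4.8)(s^2 + 4.8*s + 20.2). Poles: -2.4 + 3.8j, -2.4 - 3.8j, -3.6, -4.8. All Re(p)<0: Yes (stable)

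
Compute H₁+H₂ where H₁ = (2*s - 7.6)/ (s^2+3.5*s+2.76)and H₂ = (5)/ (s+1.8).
Parallel: H = H₁ + H₂ = (n₁·d₂ + n₂·d₁)/(d₁·d₂).
n₁·d₂ = 2*s^2 - 4*s - 13.68. n₂·d₁ = 5*s^2 + 17.5*s + 13.8. Sum = 7*s^2 + 13.5*s + 0.12. d₁·d₂ = s^3 + 5.3*s^2 + 9.06*s + 4.968.
H(s) = (7*s^2 + 13.5*s + 0.12)/(s^3 + 5.3*s^2 + 9.06*s + 4.968)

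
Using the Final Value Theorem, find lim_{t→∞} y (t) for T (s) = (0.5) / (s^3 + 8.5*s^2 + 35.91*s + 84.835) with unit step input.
FVT: lim_{t→∞} y(t) = lim_{s→0} s*Y(s) where Y(s) = T(s)/s.
= lim_{s→0} T(s) = T(0) = num(0)/den(0) = 0.5/84.835 = 0.005894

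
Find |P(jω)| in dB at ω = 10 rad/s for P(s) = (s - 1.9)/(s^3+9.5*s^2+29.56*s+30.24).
Substitute s = j*10: P(j10) = -0.00394628 - 0.00785013j.
|P(j10)| = sqrt(Re² + Im²) = 0.008786.
20*log₁₀(0.008786) = -41.12 dB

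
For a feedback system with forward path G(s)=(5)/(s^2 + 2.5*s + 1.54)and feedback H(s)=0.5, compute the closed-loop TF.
Closed-loop T = G/(1+GH).
Numerator: G_num * H_den = 5.
Denominator: G_den * H_den + G_num * H_num = (s^2 + 2.5*s + 1.54) + (2.5) = s^2 + 2.5*s + 4.04.
T(s) = (5)/(s^2 + 2.5*s + 4.04)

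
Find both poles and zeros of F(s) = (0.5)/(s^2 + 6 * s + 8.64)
Set denominator = 0: s^2 + 6*s + 8.64 = (s + 3.6)(s + 2.4) = 0 → Poles: -2.4, -3.6
Numerator is a nonzero constant (0.5) → Zeros: none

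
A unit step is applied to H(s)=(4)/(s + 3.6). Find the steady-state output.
FVT: lim_{t→∞} y(t) = lim_{s→0} s*Y(s) where Y(s) = H(s)/s.
= lim_{s→0} H(s) = H(0) = num(0)/den(0) = 4/3.6 = 1.111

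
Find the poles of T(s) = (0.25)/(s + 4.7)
Set denominator = 0: s + 4.7 = 0 → Poles: -4.7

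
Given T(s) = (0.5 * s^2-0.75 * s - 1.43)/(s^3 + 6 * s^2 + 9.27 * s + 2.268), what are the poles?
Set denominator = 0: s^3 + 6*s^2 + 9.27*s + 2.268 = (s + 0.3)(s + 2.1)(s + 3.6) = 0 → Poles: -0.3, -2.1, -3.6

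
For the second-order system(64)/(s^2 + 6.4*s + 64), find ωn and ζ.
Standard form: ωn²/(s²+2ζωn·s+ωn²).
const=64=ωn² → ωn=8, s coeff=6.4=2ζωn → ζ=0.4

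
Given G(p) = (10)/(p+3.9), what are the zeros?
Numerator is a nonzero constant (10) → Zeros: none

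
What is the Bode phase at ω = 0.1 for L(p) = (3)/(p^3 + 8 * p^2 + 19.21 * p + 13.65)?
Substitute p = j*0.1: L(j0.1) = 0.216737 - 0.0306658j.
∠L(j0.1) = atan2(Im, Re) = atan2(-0.0306658, 0.216737) = -8.05°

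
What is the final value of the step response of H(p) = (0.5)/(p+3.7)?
FVT: lim_{t→∞} y(t) = lim_{p→0} p*Y(p) where Y(p) = H(p)/p.
= lim_{p→0} H(p) = H(0) = num(0)/den(0) = 0.5/3.7 = 0.1351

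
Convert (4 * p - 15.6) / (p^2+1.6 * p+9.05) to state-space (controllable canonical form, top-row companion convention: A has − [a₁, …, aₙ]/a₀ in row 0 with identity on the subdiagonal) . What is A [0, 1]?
Reachable canonical form for den = p^2 + 1.6*p + 9.05: top row of A = -[a₁,a₂,...,aₙ]/a₀, ones on the subdiagonal, zeros elsewhere.
A = [[-1.6, -9.05], [1, 0]].
A[0,1] = -9.05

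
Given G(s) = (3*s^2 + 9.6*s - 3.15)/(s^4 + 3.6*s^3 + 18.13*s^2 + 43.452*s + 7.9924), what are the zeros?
Set numerator = 0: 3*s^2 + 9.6*s - 3.15 = 3*(s + 3.5)(s - 0.3) = 0 → Zeros: -3.5, 0.3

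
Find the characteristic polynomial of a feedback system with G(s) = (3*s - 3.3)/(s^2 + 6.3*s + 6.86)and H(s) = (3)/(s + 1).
Characteristic poly = G_den * H_den + G_num * H_num = (s^3 + 7.3*s^2 + 13.16*s + 6.86) + (9*s - 9.9) = s^3 + 7.3*s^2 + 22.16*s - 3.04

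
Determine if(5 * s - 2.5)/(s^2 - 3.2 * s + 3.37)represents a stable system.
Denominator: s^2 - 3.2*s + 3.37. Poles: 1.6 + 0.9j, 1.6 - 0.9j. All Re(p)<0: No (unstable)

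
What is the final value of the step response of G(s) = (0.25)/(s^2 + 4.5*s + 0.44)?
FVT: lim_{t→∞} y(t) = lim_{s→0} s*Y(s) where Y(s) = G(s)/s.
= lim_{s→0} G(s) = G(0) = num(0)/den(0) = 0.25/0.44 = 0.5682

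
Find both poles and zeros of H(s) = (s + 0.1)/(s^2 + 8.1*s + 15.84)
Set denominator = 0: s^2 + 8.1*s + 15.84 = (s + 3.3)(s + 4.8) = 0 → Poles: -3.3, -4.8
Set numerator = 0: s + 0.1 = 0 → Zeros: -0.1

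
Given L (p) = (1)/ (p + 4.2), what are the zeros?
Numerator is a nonzero constant (1) → Zeros: none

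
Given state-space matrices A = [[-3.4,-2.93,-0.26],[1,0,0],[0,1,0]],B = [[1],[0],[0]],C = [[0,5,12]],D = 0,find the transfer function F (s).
F(s) = C(sI - A)⁻¹B + D.
Characteristic polynomial det(sI - A) = s^3 + 3.4*s^2 + 2.93*s + 0.26.
Numerator from C·adj(sI-A)·B + D·det(sI-A) = 5*s + 12.
F(s) = (5*s + 12)/(s^3 + 3.4*s^2 + 2.93*s + 0.26)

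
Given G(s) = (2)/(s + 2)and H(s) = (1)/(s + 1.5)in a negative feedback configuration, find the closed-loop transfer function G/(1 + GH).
Closed-loop T = G/(1+GH).
Numerator: G_num * H_den = 2*s + 3.
Denominator: G_den * H_den + G_num * H_num = (s^2 + 3.5*s + 3) + (2) = s^2 + 3.5*s + 5.
T(s) = (2*s + 3)/(s^2 + 3.5*s + 5)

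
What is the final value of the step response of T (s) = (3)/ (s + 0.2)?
FVT: lim_{t→∞} y(t) = lim_{s→0} s*Y(s) where Y(s) = T(s)/s.
= lim_{s→0} T(s) = T(0) = num(0)/den(0) = 3/0.2 = 15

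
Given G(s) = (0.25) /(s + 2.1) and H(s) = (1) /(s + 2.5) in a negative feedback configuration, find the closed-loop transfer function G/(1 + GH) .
Closed-loop T = G/(1+GH).
Numerator: G_num * H_den = 0.25*s + 0.625.
Denominator: G_den * H_den + G_num * H_num = (s^2 + 4.6*s + 5.25) + (0.25) = s^2 + 4.6*s + 5.5.
T(s) = (0.25*s + 0.625)/(s^2 + 4.6*s + 5.5)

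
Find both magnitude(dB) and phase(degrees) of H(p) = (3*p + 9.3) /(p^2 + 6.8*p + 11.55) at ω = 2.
Substitute p = j*2: H(j2) = 0.627432 - 0.335507j.
|H| = 20*log₁₀(sqrt(Re²+Im²)) = -2.96 dB.
∠H = atan2(Im, Re) = -28.13°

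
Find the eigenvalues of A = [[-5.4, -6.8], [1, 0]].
Eigenvalues solve det(λI - A) = 0.
Characteristic polynomial: λ^2 + 5.4*λ + 6.8 = 0.
Factor: (λ + 3.4)(λ + 2) = 0.
Roots: -2, -3.4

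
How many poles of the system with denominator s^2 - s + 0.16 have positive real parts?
s^2 - s + 0.16 = (s - 0.2)(s - 0.8). Poles: 0.2, 0.8. RHP poles (Re>0): 2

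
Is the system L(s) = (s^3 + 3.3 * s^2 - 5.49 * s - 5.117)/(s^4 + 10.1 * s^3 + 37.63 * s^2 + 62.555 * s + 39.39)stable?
Denominator: s^4 + 10.1*s^3 + 37.63*s^2 + 62.555*s + 39.39 = (s + 3.9)(s + 2)(s^2 + 4.2*s + 5.05). Poles: -2, -2.1 + 0.8j, -2.1 - 0.8j, -3.9. All Re(p)<0: Yes (stable)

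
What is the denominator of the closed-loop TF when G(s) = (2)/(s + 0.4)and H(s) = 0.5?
Characteristic poly = G_den * H_den + G_num * H_num = (s + 0.4) + (1) = s + 1.4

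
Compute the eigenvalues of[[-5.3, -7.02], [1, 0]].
Eigenvalues solve det(λI - A) = 0.
Characteristic polynomial: λ^2 + 5.3*λ + 7.02 = 0.
Factor: (λ + 2.7)(λ + 2.6) = 0.
Roots: -2.6, -2.7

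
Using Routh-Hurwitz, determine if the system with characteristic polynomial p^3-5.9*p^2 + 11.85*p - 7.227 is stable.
Routh array:
p^3: [1, 11.85]; p^2: [-5.9, -7.227]; p^1: [10.6251]; p^0: [-7.227]
First column: [1, -5.9, 10.6251, -7.227]. Sign changes = 3.
No, unstable (3 RHP root(s))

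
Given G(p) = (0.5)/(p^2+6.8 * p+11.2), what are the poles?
Set denominator = 0: p^2 + 6.8*p + 11.2 = (p + 4)(p + 2.8) = 0 → Poles: -2.8, -4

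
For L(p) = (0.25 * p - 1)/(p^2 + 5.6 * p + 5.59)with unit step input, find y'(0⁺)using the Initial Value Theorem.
IVT: y'(0⁺) = lim_{p→∞} p²·Y(p) = lim_{p→∞} p·L(p).
deg(num) = 1, deg(den) = 2, relative degree = 1, so p·L(p) → (leading num)/(leading den) = 0.25/1 = 0.25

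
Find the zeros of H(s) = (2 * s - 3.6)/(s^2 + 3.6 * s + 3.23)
Set numerator = 0: 2*s - 3.6 = 0 → Zeros: 1.8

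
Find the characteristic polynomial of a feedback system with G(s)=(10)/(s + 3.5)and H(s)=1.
Characteristic poly = G_den * H_den + G_num * H_num = (s + 3.5) + (10) = s + 13.5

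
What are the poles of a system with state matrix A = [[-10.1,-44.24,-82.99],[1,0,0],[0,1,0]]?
Eigenvalues solve det(λI - A) = 0.
Characteristic polynomial: λ^3 + 10.1*λ^2 + 44.24*λ + 82.99 = 0.
Factor: (λ + 4.3)(λ^2 + 5.8*λ + 19.3) = 0.
Roots: -2.9 + 3.3j, -2.9 - 3.3j, -4.3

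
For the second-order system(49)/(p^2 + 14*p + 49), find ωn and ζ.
Standard form: ωn²/(p²+2ζωn·p+ωn²).
const=49=ωn² → ωn=7, p coeff=14=2ζωn → ζ=1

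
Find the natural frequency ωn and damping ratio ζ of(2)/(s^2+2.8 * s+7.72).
Underdamped: complex pole -1.4 + 2.4j. ωn = |pole| = 2.778, ζ = -Re(pole)/ωn = 0.5039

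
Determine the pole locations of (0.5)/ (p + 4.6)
Set denominator = 0: p + 4.6 = 0 → Poles: -4.6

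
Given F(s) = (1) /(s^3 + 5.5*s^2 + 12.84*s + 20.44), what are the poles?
Set denominator = 0: s^3 + 5.5*s^2 + 12.84*s + 20.44 = (s + 3.5)(s^2 + 2*s + 5.84) = 0 → Poles: -1 + 2.2j, -1 - 2.2j, -3.5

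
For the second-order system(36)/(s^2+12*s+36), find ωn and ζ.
Standard form: ωn²/(s²+2ζωn·s+ωn²).
const=36=ωn² → ωn=6, s coeff=12=2ζωn → ζ=1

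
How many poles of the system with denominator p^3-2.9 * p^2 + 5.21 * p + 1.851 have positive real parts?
p^3 - 2.9*p^2 + 5.21*p + 1.851 = (p + 0.3)(p^2 - 3.2*p + 6.17). Poles: -0.3, 1.6 + 1.9j, 1.6 - 1.9j. RHP poles (Re>0): 2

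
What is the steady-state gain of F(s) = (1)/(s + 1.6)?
DC gain = F(0) = num(0)/den(0) = 1/1.6 = 0.625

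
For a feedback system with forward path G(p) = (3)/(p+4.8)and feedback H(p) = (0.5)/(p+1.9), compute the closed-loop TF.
Closed-loop T = G/(1+GH).
Numerator: G_num * H_den = 3*p + 5.7.
Denominator: G_den * H_den + G_num * H_num = (p^2 + 6.7*p + 9.12) + (1.5) = p^2 + 6.7*p + 10.62.
T(p) = (3*p + 5.7)/(p^2 + 6.7*p + 10.62)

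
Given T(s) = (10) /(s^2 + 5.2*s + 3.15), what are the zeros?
Numerator is a nonzero constant (10) → Zeros: none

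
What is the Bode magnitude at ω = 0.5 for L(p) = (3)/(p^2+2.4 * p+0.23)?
Substitute p = j*0.5: L(j0.5) = -0.0416551 - 2.49931j.
|L(j0.5)| = sqrt(Re² + Im²) = 2.5.
20*log₁₀(2.5) = 7.96 dB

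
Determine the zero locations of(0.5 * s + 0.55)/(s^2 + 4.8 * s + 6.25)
Set numerator = 0: 0.5*s + 0.55 = 0 → Zeros: -1.1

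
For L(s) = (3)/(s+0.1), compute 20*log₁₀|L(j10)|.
Substitute s = j*10: L(j10) = 0.0029997 - 0.29997j.
|L(j10)| = sqrt(Re² + Im²) = 0.3.
20*log₁₀(0.3) = -10.46 dB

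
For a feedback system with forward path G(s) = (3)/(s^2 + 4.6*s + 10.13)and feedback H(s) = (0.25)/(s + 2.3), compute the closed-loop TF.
Closed-loop T = G/(1+GH).
Numerator: G_num * H_den = 3*s + 6.9.
Denominator: G_den * H_den + G_num * H_num = (s^3 + 6.9*s^2 + 20.71*s + 23.299) + (0.75) = s^3 + 6.9*s^2 + 20.71*s + 24.049.
T(s) = (3*s + 6.9)/(s^3 + 6.9*s^2 + 20.71*s + 24.049)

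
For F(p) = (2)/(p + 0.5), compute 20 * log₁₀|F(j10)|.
Substitute p = j*10: F(j10) = 0.00997506 - 0.199501j.
|F(j10)| = sqrt(Re² + Im²) = 0.1998.
20*log₁₀(0.1998) = -13.99 dB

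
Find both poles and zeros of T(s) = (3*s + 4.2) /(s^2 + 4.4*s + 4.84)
Set denominator = 0: s^2 + 4.4*s + 4.84 = (s + 2.2)(s + 2.2) = 0 → Poles: -2.2, -2.2
Set numerator = 0: 3*s + 4.2 = 0 → Zeros: -1.4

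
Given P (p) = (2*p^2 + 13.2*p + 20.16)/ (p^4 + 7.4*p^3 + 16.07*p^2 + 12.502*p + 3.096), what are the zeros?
Set numerator = 0: 2*p^2 + 13.2*p + 20.16 = 2*(p + 2.4)(p + 4.2) = 0 → Zeros: -2.4, -4.2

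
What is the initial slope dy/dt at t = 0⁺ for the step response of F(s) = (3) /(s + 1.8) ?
IVT: y'(0⁺) = lim_{s→∞} s²·Y(s) = lim_{s→∞} s·F(s).
deg(num) = 0, deg(den) = 1, relative degree = 1, so s·F(s) → (leading num)/(leading den) = 3/1 = 3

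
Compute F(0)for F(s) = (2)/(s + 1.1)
DC gain = F(0) = num(0)/den(0) = 2/1.1 = 1.818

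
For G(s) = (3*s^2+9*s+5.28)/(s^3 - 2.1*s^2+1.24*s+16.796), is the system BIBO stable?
Denominator: s^3 - 2.1*s^2 + 1.24*s + 16.796 = (s + 1.9)(s^2 - 4*s + 8.84). Poles: -1.9, 2 + 2.2j, 2 - 2.2j. All Re(p)<0: No (unstable)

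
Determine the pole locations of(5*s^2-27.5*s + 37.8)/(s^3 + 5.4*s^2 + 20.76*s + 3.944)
Set denominator = 0: s^3 + 5.4*s^2 + 20.76*s + 3.944 = (s + 0.2)(s^2 + 5.2*s + 19.72) = 0 → Poles: -0.2, -2.6 + 3.6j, -2.6 - 3.6j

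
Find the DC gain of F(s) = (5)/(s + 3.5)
DC gain = F(0) = num(0)/den(0) = 5/3.5 = 1.429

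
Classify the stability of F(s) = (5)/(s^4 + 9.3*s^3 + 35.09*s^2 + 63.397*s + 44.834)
Denominator: s^4 + 9.3*s^3 + 35.09*s^2 + 63.397*s + 44.834 = (s + 2.9)(s + 2)(s^2 + 4.4*s + 7.73). Poles: -2, -2.2 + 1.7j, -2.2 - 1.7j, -2.9. Stable (all poles in LHP)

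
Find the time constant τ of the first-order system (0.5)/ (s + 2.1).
First-order system: τ = -1/pole. Pole = -2.1. τ = -1/(-2.1) = 0.4762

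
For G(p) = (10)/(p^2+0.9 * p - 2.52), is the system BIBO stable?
Denominator: p^2 + 0.9*p - 2.52 = (p - 1.2)(p + 2.1). Poles: -2.1, 1.2. All Re(p)<0: No (unstable)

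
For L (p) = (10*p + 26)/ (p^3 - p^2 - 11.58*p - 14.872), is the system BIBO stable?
Denominator: p^3 - p^2 - 11.58*p - 14.872 = (p - 4.4)(p^2 + 3.4*p + 3.38). Poles: -1.7 + 0.7j, -1.7 - 0.7j, 4.4. All Re(p)<0: No (unstable)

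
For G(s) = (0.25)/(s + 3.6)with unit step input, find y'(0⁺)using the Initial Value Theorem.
IVT: y'(0⁺) = lim_{s→∞} s²·Y(s) = lim_{s→∞} s·G(s).
deg(num) = 0, deg(den) = 1, relative degree = 1, so s·G(s) → (leading num)/(leading den) = 0.25/1 = 0.25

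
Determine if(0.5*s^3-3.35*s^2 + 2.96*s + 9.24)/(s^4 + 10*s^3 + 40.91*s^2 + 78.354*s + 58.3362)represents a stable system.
Denominator: s^4 + 10*s^3 + 40.91*s^2 + 78.354*s + 58.3362 = (s^2 + 4.6*s + 5.54)(s^2 + 5.4*s + 10.53). Poles: -2.3 + 0.5j, -2.3 - 0.5j, -2.7 + 1.8j, -2.7 - 1.8j. All Re(p)<0: Yes (stable)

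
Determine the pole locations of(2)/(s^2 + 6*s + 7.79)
Set denominator = 0: s^2 + 6*s + 7.79 = (s + 1.9)(s + 4.1) = 0 → Poles: -1.9, -4.1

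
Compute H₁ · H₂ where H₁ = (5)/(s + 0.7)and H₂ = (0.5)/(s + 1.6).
Series: H = H₁ · H₂ = (n₁·n₂)/(d₁·d₂).
Num: n₁·n₂ = 2.5. Den: d₁·d₂ = s^2 + 2.3*s + 1.12.
H(s) = (2.5)/(s^2 + 2.3*s + 1.12)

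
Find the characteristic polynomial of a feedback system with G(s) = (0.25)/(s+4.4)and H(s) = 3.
Characteristic poly = G_den * H_den + G_num * H_num = (s + 4.4) + (0.75) = s + 5.15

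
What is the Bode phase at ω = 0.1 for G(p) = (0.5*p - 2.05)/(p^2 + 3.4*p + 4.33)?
Substitute p = j*0.1: G(j0.1) = -0.47071 + 0.0486207j.
∠G(j0.1) = atan2(Im, Re) = atan2(0.0486207, -0.47071) = 174.10°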